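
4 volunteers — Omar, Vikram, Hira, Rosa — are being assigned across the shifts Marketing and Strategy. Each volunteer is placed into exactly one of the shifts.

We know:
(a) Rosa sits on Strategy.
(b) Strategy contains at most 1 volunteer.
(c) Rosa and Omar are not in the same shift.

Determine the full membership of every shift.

From (a): Rosa ∈ Strategy.
(b): Strategy already has 1, so the rest are out.
Only one shift left: Omar ∈ Marketing.
Only one shift left: Vikram ∈ Marketing.
Only one shift left: Hira ∈ Marketing.

Marketing = {Hira, Omar, Vikram}; Strategy = {Rosa}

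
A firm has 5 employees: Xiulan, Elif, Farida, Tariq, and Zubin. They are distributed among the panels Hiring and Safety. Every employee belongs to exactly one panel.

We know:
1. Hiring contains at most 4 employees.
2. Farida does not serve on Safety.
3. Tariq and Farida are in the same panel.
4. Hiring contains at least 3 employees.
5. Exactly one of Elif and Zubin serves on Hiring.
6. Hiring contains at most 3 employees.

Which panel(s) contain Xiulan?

Xiulan: Safety

From (2): Farida ∉ Safety.
(3): Tariq matches Farida: Tariq ∉ Safety.
Only one panel left: Farida ∈ Hiring.
Only one panel left: Tariq ∈ Hiring.
Suppose Xiulan ∈ Hiring: no assignment then satisfies all the clues, so Xiulan ∉ Hiring.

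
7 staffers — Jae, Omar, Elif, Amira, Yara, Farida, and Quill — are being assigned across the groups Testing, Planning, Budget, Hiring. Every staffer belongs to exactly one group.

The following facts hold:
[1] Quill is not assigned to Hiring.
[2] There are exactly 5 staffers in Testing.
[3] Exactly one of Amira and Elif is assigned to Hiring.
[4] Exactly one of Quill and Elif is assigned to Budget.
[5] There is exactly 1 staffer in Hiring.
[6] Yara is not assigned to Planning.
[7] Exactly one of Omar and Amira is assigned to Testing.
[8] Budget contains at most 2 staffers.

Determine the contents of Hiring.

Hiring = {Amira}

From (1): Quill ∉ Hiring.
From (6): Yara ∉ Planning.
Suppose Jae ∈ Hiring: no assignment then satisfies all the clues, so Jae ∉ Hiring.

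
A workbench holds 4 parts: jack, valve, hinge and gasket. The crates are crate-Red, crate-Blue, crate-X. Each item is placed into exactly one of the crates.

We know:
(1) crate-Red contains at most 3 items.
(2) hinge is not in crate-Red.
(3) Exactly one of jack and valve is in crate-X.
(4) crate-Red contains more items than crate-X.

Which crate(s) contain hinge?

From (2): hinge ∉ crate-Red.
Suppose hinge ∉ crate-Blue: no assignment then satisfies all the clues, so hinge ∈ crate-Blue.

hinge: crate-Blue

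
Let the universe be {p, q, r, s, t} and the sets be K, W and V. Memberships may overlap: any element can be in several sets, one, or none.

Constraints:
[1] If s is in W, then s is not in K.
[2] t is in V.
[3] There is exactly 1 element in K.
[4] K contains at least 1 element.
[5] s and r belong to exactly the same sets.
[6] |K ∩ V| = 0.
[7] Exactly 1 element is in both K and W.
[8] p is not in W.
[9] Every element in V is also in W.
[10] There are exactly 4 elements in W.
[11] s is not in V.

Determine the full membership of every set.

From (2): t ∈ V.
From (8): p ∉ W.
From (11): s ∉ V.
(5): r matches s: r ∉ V.
(9) contrapositive: p ∉ V.
(9) with t ∈ V: t ∈ W.
(10): only 4 candidates remain for W, so all are in.
(1): s ∉ K.
(5): r matches s: r ∉ K.
Suppose p ∈ K: no assignment then satisfies all the clues, so p ∉ K.

K = {q}; W = {q, r, s, t}; V = {t}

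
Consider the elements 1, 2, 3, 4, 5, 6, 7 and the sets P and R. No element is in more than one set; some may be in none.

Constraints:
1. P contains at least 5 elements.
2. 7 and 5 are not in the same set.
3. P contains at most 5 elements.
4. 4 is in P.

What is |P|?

5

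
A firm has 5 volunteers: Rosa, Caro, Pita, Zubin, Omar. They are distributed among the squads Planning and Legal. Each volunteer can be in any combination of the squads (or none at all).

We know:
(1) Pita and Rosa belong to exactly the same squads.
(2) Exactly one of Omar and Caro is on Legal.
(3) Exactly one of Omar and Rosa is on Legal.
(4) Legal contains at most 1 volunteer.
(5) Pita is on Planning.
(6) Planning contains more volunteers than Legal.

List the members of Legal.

From (5): Pita ∈ Planning.
(1): Rosa matches Pita: Rosa ∈ Planning.
Suppose Rosa ∈ Legal: no assignment then satisfies all the clues, so Rosa ∉ Legal.

Legal = {Omar}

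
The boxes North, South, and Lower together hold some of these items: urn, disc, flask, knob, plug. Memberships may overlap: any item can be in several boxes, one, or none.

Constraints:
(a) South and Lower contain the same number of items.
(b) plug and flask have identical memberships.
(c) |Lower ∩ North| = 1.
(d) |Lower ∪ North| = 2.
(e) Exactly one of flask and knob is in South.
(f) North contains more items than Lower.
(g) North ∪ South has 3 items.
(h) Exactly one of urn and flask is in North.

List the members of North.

North = {disc, urn}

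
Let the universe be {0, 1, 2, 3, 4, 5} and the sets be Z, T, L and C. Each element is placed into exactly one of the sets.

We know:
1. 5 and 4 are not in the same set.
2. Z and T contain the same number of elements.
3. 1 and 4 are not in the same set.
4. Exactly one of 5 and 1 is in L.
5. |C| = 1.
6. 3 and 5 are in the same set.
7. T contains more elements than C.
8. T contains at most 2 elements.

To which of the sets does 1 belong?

1: L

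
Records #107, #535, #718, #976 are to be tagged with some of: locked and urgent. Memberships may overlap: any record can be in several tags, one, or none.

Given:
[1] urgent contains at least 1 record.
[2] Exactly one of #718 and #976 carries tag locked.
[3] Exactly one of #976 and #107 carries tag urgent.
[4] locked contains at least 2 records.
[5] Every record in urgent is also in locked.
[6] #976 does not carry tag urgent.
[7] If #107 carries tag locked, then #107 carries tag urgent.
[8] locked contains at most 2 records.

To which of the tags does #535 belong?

#535: none

From (6): #976 ∉ urgent.
(3) (exactly one): #107 ∈ urgent.
(5) with #107 ∈ urgent: #107 ∈ locked.
Suppose #535 ∈ locked: no assignment then satisfies all the clues, so #535 ∉ locked.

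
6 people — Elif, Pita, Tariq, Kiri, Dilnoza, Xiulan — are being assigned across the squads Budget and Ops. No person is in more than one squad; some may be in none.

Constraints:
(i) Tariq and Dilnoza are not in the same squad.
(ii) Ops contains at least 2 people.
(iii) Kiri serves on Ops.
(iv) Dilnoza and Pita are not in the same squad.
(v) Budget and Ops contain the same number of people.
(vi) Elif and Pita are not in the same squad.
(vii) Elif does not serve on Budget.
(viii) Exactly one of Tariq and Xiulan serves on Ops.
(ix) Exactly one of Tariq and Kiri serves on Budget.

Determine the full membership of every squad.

Budget = {Pita, Tariq}; Ops = {Kiri, Xiulan}

From (iii): Kiri ∈ Ops.
From (vii): Elif ∉ Budget.
(ix) (exactly one): Tariq ∈ Budget.
(i): Dilnoza ∉ Budget.
(viii) (exactly one): Xiulan ∈ Ops.
Suppose Elif ∈ Ops: no assignment then satisfies all the clues, so Elif ∉ Ops.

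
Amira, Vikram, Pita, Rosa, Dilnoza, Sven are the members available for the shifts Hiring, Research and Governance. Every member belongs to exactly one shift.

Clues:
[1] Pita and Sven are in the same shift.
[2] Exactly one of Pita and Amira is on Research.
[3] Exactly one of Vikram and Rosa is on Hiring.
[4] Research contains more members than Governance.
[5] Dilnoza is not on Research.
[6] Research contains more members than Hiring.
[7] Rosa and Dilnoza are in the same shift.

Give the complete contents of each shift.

Hiring = {Dilnoza, Rosa}; Research = {Pita, Sven, Vikram}; Governance = {Amira}

From (5): Dilnoza ∉ Research.
(7): Rosa matches Dilnoza: Rosa ∉ Research.
Suppose Amira ∈ Hiring: no assignment then satisfies all the clues, so Amira ∉ Hiring.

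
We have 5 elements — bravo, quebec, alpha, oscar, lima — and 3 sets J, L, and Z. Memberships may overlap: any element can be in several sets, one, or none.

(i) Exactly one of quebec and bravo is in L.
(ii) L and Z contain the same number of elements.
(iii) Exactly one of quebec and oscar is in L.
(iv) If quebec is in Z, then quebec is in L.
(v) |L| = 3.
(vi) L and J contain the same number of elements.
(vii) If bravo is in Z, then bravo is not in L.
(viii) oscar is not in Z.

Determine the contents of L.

L = {alpha, lima, quebec}

From (viii): oscar ∉ Z.
Suppose bravo ∈ L: no assignment then satisfies all the clues, so bravo ∉ L.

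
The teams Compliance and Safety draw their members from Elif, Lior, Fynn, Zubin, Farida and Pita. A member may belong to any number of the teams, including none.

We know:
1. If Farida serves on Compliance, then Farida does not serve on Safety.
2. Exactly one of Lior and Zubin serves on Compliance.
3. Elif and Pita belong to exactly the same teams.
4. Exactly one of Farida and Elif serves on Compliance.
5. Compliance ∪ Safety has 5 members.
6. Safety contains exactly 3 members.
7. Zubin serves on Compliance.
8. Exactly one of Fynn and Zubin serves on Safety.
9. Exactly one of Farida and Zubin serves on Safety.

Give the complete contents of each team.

Compliance = {Farida, Fynn, Zubin}; Safety = {Elif, Pita, Zubin}

From (7): Zubin ∈ Compliance.
(2) (exactly one): Lior ∉ Compliance.
Suppose Elif ∈ Compliance: no assignment then satisfies all the clues, so Elif ∉ Compliance.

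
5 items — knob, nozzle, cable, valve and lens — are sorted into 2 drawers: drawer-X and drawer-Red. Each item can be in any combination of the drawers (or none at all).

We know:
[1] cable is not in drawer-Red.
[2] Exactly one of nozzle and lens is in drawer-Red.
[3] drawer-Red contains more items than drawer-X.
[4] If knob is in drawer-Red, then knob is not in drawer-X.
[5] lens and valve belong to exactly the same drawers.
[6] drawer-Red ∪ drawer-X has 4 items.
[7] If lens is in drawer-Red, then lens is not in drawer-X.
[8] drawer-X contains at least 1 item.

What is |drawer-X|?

1

From (1): cable ∉ drawer-Red.
Suppose knob ∈ drawer-X: no assignment then satisfies all the clues, so knob ∉ drawer-X.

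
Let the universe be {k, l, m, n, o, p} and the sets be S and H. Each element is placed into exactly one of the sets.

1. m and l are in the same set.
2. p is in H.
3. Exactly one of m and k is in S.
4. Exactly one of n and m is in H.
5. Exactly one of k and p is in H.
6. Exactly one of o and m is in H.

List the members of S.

S = {k, n, o}

From (2): p ∈ H.
(5) (exactly one): k ∉ H.
Only one set left: k ∈ S.
(3) (exactly one): m ∉ S.
Only one set left: m ∈ H.
(1): l matches m: l ∉ S.
(1): l matches m: l ∈ H.
(4) (exactly one): n ∉ H.
(6) (exactly one): o ∉ H.
Only one set left: n ∈ S.
Only one set left: o ∈ S.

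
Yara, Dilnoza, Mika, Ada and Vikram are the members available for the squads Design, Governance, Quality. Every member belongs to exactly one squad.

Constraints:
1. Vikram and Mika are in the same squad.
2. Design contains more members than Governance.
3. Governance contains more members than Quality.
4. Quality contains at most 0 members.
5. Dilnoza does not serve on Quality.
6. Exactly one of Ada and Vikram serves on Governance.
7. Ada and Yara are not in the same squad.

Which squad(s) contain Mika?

Mika: Design

From (5): Dilnoza ∉ Quality.
(4): Quality already has 0, so the rest are out.
Suppose Mika ∉ Design: no assignment then satisfies all the clues, so Mika ∈ Design.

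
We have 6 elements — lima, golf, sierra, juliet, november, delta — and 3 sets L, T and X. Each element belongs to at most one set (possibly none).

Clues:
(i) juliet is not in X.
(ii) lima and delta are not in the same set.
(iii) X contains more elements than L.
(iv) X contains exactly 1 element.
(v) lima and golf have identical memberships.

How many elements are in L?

0

From (i): juliet ∉ X.
Suppose lima ∈ L: no assignment then satisfies all the clues, so lima ∉ L.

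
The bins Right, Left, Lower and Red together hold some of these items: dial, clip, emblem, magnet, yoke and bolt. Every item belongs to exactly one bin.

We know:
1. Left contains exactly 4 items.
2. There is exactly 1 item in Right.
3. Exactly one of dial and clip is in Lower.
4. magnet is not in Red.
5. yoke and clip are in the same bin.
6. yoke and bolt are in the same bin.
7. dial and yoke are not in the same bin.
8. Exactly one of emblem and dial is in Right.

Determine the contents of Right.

Right = {emblem}

From (4): magnet ∉ Red.
Suppose dial ∈ Right: no assignment then satisfies all the clues, so dial ∉ Right.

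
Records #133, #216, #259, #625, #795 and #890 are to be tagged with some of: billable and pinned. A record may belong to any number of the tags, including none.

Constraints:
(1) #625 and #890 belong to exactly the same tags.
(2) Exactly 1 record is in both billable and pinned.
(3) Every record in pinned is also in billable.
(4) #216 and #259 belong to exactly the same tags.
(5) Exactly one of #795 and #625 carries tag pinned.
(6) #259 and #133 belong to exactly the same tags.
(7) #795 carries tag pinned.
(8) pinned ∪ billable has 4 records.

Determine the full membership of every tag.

From (7): #795 ∈ pinned.
(3) with #795 ∈ pinned: #795 ∈ billable.
(5) (exactly one): #625 ∉ pinned.
(1): #890 matches #625: #890 ∉ pinned.
Suppose #133 ∉ billable: no assignment then satisfies all the clues, so #133 ∈ billable.

billable = {#133, #216, #259, #795}; pinned = {#795}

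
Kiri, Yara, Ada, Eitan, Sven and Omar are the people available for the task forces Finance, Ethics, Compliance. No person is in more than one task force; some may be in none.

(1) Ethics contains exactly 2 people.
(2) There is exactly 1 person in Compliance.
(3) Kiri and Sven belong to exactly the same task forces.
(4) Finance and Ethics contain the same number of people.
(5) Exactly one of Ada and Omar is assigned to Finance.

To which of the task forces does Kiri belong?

Kiri: Ethics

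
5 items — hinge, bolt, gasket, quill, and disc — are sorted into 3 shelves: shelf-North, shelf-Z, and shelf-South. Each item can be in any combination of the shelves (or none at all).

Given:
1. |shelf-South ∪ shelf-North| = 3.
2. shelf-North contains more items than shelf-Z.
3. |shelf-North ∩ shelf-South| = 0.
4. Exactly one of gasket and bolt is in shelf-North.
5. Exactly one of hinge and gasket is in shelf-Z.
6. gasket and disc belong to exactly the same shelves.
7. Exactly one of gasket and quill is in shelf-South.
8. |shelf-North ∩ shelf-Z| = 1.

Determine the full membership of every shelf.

shelf-North = {bolt, hinge}; shelf-Z = {hinge}; shelf-South = {quill}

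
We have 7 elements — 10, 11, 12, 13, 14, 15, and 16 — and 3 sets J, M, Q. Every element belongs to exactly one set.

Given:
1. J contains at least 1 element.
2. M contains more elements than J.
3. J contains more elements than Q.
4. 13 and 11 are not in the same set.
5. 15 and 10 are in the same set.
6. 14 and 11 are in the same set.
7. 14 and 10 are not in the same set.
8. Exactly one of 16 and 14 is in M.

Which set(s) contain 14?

14: J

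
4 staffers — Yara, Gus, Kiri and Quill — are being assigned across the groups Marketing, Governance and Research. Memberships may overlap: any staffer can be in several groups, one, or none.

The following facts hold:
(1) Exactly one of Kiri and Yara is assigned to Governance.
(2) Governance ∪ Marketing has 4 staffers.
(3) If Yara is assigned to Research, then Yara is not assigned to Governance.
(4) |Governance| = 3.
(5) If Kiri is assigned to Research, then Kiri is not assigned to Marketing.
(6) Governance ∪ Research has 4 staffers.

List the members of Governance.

Governance = {Gus, Kiri, Quill}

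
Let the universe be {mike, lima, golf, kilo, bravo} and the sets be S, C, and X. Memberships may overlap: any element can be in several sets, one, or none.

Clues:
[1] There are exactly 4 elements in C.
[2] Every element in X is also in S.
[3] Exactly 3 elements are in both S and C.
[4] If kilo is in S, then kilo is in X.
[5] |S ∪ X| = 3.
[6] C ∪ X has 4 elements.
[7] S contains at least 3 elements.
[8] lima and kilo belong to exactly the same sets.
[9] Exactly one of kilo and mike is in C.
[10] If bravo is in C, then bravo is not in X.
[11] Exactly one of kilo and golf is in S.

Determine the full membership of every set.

S = {bravo, kilo, lima}; C = {bravo, golf, kilo, lima}; X = {kilo, lima}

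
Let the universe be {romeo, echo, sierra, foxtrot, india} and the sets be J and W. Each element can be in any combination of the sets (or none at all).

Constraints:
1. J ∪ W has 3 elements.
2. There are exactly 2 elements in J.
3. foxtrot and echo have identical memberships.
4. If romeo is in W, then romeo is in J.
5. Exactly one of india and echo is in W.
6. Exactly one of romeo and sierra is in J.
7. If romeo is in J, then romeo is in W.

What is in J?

J = {india, romeo}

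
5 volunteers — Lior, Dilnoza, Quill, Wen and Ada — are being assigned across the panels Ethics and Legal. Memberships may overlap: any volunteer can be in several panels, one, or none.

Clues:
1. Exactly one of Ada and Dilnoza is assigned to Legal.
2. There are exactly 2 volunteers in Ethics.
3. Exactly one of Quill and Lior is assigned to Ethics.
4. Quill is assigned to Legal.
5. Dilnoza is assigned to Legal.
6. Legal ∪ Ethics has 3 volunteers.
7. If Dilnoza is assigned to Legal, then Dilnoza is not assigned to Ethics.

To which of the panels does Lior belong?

Lior: none

From (4): Quill ∈ Legal.
From (5): Dilnoza ∈ Legal.
(1) (exactly one): Ada ∉ Legal.
(7): Dilnoza ∉ Ethics.
Suppose Lior ∈ Ethics: no assignment then satisfies all the clues, so Lior ∉ Ethics.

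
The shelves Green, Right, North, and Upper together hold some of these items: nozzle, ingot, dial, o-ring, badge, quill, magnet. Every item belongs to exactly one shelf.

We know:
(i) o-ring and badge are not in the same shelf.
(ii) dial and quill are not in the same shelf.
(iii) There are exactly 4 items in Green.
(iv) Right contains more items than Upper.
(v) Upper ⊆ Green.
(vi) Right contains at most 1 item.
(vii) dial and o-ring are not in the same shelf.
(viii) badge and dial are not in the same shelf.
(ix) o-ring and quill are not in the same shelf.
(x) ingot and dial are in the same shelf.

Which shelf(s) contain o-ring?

o-ring: Right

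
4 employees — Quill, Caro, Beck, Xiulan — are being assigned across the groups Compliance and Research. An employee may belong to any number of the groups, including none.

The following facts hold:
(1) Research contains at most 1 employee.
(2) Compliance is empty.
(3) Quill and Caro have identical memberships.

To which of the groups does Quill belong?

(2): Compliance already has 0, so the rest are out.
Suppose Quill ∈ Research: no assignment then satisfies all the clues, so Quill ∉ Research.

Quill: none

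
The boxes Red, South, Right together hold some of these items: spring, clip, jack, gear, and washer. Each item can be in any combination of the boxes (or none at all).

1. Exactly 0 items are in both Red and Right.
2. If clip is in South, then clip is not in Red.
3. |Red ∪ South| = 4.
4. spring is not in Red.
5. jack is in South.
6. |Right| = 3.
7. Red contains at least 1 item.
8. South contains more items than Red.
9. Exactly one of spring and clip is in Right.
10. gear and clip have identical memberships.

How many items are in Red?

1

From (4): spring ∉ Red.
From (5): jack ∈ South.
Suppose spring ∈ Right: no assignment then satisfies all the clues, so spring ∉ Right.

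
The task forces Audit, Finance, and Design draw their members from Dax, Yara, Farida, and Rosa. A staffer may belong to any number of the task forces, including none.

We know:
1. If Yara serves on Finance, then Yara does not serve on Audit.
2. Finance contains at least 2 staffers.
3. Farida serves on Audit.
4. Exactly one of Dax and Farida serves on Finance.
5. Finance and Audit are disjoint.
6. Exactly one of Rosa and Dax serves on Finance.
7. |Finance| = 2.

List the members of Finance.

Finance = {Dax, Yara}

From (3): Farida ∈ Audit.
(5) (disjoint): Farida ∉ Finance.
(4) (exactly one): Dax ∈ Finance.
(5) (disjoint): Dax ∉ Audit.
(6) (exactly one): Rosa ∉ Finance.
(7): only 2 candidates remain for Finance, so all are in.
(1): Yara ∉ Audit.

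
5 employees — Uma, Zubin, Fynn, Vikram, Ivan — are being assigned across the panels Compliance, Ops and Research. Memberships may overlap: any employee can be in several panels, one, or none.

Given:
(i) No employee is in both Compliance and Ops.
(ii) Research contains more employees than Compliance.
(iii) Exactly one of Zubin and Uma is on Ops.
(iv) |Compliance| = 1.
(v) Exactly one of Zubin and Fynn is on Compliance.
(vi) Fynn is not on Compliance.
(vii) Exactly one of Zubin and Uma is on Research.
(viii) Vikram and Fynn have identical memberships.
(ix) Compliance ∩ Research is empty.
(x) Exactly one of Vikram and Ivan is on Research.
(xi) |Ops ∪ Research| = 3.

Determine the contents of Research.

Research = {Fynn, Uma, Vikram}

From (vi): Fynn ∉ Compliance.
(v) (exactly one): Zubin ∈ Compliance.
(viii): Vikram matches Fynn: Vikram ∉ Compliance.
(ix) (disjoint): Zubin ∉ Research.
(i) (disjoint): Zubin ∉ Ops.
(iii) (exactly one): Uma ∈ Ops.
(iv): Compliance already has 1, so the rest are out.
(vii) (exactly one): Uma ∈ Research.
Suppose Fynn ∉ Research: no assignment then satisfies all the clues, so Fynn ∈ Research.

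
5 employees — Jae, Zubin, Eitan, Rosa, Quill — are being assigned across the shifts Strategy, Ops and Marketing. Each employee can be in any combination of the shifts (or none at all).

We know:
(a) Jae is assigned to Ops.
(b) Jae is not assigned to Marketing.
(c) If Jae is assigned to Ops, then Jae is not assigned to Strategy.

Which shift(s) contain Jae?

Jae: Ops

From (a): Jae ∈ Ops.
From (b): Jae ∉ Marketing.
(c): Jae ∉ Strategy.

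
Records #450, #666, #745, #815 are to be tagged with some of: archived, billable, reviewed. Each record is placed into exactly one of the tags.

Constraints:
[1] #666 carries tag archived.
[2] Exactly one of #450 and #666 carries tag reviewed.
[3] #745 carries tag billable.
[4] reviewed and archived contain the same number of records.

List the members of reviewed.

From (1): #666 ∈ archived.
From (3): #745 ∈ billable.
(2) (exactly one): #450 ∈ reviewed.
Suppose #815 ∈ reviewed: no assignment then satisfies all the clues, so #815 ∉ reviewed.

reviewed = {#450}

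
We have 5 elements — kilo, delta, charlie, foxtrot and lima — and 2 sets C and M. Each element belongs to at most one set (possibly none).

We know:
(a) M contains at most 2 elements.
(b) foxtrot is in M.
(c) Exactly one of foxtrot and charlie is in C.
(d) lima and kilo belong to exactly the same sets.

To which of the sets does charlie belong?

charlie: C

From (b): foxtrot ∈ M.
(c) (exactly one): charlie ∈ C.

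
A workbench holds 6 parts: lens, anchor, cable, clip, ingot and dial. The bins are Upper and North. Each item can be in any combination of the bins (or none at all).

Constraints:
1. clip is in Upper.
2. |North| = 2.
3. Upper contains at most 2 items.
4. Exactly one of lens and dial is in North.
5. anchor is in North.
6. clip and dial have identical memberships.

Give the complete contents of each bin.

Upper = {clip, dial}; North = {anchor, lens}

From (1): clip ∈ Upper.
From (5): anchor ∈ North.
(6): dial matches clip: dial ∈ Upper.
(3): Upper already has 2, so the rest are out.
Suppose lens ∉ North: no assignment then satisfies all the clues, so lens ∈ North.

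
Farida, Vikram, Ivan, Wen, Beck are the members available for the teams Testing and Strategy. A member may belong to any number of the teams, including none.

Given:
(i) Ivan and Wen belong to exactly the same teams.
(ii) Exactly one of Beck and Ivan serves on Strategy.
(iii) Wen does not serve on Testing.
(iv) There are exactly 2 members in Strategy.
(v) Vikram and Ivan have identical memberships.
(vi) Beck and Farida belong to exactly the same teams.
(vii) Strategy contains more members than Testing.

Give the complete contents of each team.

Testing = {}; Strategy = {Beck, Farida}

From (iii): Wen ∉ Testing.
(i): Ivan matches Wen: Ivan ∉ Testing.
(v): Vikram matches Ivan: Vikram ∉ Testing.
Suppose Farida ∈ Testing: no assignment then satisfies all the clues, so Farida ∉ Testing.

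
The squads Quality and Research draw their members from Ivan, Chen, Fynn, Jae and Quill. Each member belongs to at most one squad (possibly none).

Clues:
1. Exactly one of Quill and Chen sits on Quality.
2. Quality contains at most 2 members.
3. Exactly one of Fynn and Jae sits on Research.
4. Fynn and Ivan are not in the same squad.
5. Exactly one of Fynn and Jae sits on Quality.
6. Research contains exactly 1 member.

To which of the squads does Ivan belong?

Ivan: none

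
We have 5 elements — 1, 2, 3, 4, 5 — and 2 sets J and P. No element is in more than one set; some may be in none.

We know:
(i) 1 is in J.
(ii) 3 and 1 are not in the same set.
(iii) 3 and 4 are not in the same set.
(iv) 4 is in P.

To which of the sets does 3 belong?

From (i): 1 ∈ J.
From (iv): 4 ∈ P.
(ii): 3 ∉ J.
(iii): 3 ∉ P.

3: none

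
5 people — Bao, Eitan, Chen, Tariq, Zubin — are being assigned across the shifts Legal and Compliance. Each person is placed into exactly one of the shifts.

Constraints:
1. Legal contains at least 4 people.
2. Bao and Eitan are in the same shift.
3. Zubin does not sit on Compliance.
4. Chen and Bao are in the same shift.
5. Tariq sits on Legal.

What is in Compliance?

Compliance = {}

From (3): Zubin ∉ Compliance.
From (5): Tariq ∈ Legal.
Only one shift left: Zubin ∈ Legal.
Suppose Bao ∈ Compliance: no assignment then satisfies all the clues, so Bao ∉ Compliance.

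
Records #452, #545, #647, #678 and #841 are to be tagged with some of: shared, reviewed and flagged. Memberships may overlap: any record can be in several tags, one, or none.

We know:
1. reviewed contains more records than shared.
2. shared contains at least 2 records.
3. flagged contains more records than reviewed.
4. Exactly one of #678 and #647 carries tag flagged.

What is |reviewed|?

3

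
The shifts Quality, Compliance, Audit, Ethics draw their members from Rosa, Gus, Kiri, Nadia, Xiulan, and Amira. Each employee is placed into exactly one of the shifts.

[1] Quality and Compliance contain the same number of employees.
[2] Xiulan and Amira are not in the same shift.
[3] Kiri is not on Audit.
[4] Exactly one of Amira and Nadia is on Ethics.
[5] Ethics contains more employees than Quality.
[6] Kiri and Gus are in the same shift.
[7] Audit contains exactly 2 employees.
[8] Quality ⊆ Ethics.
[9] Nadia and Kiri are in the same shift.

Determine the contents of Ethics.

Ethics = {Gus, Kiri, Nadia, Xiulan}

From (3): Kiri ∉ Audit.
(6): Gus matches Kiri: Gus ∉ Audit.
(9): Nadia matches Kiri: Nadia ∉ Audit.
Suppose Rosa ∈ Ethics: no assignment then satisfies all the clues, so Rosa ∉ Ethics.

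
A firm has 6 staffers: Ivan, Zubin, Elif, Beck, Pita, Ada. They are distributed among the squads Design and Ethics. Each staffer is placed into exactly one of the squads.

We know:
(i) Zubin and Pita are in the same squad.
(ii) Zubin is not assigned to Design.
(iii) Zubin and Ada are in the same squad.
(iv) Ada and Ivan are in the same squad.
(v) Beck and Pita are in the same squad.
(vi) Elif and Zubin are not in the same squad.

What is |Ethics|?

5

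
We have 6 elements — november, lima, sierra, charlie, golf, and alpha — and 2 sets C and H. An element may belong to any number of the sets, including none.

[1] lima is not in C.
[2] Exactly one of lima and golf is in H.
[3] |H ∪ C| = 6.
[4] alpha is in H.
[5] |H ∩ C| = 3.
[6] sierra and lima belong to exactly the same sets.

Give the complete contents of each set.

C = {alpha, charlie, golf, november}; H = {alpha, charlie, lima, november, sierra}

From (1): lima ∉ C.
From (4): alpha ∈ H.
(6): sierra matches lima: sierra ∉ C.
Suppose november ∉ C: no assignment then satisfies all the clues, so november ∈ C.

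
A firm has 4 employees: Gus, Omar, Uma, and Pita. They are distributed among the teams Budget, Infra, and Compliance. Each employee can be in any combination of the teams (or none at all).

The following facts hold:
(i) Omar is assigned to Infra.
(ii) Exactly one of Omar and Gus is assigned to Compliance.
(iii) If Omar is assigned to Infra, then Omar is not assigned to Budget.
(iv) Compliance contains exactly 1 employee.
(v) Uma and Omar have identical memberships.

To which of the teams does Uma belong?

Uma: Infra

From (i): Omar ∈ Infra.
(iii): Omar ∉ Budget.
(v): Uma matches Omar: Uma ∉ Budget.
(v): Uma matches Omar: Uma ∈ Infra.
Suppose Uma ∈ Compliance: no assignment then satisfies all the clues, so Uma ∉ Compliance.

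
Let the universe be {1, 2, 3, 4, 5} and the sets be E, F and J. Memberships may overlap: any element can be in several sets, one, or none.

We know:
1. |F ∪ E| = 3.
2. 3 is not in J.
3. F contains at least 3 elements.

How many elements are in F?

3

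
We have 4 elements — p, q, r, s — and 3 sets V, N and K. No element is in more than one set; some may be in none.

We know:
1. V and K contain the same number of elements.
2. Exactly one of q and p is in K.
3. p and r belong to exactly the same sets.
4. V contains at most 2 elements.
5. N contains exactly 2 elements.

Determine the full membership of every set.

V = {s}; N = {p, r}; K = {q}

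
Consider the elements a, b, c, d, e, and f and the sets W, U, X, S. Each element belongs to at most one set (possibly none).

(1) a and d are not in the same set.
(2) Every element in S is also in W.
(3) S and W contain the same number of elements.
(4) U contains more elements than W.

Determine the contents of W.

W = {}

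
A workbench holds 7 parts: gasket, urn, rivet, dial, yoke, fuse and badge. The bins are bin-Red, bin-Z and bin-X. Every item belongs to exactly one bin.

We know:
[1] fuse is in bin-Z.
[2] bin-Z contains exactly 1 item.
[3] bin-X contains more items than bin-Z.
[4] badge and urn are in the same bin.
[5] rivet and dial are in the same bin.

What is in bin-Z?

From (1): fuse ∈ bin-Z.
(2): bin-Z already has 1, so the rest are out.

bin-Z = {fuse}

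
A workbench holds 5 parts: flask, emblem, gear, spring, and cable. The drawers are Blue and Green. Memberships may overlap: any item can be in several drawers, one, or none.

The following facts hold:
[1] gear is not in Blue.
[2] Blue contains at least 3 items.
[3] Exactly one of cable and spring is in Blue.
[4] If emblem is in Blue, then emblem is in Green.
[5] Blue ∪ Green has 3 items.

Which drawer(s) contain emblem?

emblem: Blue, Green

From (1): gear ∉ Blue.
Suppose emblem ∉ Blue: no assignment then satisfies all the clues, so emblem ∈ Blue.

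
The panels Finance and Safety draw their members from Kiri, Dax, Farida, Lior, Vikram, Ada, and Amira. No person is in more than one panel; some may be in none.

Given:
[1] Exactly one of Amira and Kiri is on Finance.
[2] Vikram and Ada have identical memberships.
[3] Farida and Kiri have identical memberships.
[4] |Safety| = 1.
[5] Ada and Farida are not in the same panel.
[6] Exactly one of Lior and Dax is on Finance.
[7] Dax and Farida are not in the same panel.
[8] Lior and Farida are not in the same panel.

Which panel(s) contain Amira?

Amira: Finance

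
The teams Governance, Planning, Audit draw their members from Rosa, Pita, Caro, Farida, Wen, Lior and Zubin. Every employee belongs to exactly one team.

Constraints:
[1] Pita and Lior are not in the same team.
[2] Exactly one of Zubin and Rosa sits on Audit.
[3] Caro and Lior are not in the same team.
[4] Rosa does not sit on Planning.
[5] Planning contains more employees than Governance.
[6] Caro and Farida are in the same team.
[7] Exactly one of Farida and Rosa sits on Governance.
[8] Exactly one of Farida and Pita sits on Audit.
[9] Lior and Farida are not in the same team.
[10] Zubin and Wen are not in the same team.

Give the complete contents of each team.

Governance = {Lior, Rosa}; Planning = {Caro, Farida, Wen}; Audit = {Pita, Zubin}

From (4): Rosa ∉ Planning.
Suppose Rosa ∉ Governance: no assignment then satisfies all the clues, so Rosa ∈ Governance.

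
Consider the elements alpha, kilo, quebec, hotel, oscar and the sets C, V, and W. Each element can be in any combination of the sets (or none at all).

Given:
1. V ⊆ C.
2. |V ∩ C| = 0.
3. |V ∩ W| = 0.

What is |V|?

0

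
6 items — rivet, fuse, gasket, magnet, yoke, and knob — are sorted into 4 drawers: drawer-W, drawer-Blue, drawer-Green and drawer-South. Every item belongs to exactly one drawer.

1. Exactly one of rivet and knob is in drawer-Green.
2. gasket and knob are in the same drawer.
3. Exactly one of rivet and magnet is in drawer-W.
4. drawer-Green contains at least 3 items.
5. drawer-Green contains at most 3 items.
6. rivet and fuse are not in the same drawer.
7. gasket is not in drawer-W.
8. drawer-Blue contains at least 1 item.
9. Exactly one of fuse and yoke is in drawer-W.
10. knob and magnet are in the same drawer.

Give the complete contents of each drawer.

drawer-W = {rivet, yoke}; drawer-Blue = {fuse}; drawer-Green = {gasket, knob, magnet}; drawer-South = {}

From (7): gasket ∉ drawer-W.
(2): knob matches gasket: knob ∉ drawer-W.
(10): magnet matches knob: magnet ∉ drawer-W.
(3) (exactly one): rivet ∈ drawer-W.
(6): fuse ∉ drawer-W.
(9) (exactly one): yoke ∈ drawer-W.
(1) (exactly one): knob ∈ drawer-Green.
(2): gasket matches knob: gasket ∉ drawer-Blue.
(2): gasket matches knob: gasket ∈ drawer-Green.
(10): magnet matches knob: magnet ∉ drawer-Blue.
(10): magnet matches knob: magnet ∈ drawer-Green.
(8): only 1 candidates remain for drawer-Blue, so all are in.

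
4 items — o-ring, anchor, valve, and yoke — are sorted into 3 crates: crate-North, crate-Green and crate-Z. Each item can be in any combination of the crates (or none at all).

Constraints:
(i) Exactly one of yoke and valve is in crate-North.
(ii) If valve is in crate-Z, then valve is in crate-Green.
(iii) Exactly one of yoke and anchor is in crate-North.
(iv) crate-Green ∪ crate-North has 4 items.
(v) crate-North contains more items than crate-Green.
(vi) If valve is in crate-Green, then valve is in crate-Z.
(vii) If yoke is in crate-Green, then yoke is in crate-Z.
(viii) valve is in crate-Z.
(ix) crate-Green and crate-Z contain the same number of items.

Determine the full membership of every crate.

crate-North = {anchor, o-ring, valve}; crate-Green = {valve, yoke}; crate-Z = {valve, yoke}

From (viii): valve ∈ crate-Z.
(ii): valve ∈ crate-Green.
Suppose o-ring ∉ crate-North: no assignment then satisfies all the clues, so o-ring ∈ crate-North.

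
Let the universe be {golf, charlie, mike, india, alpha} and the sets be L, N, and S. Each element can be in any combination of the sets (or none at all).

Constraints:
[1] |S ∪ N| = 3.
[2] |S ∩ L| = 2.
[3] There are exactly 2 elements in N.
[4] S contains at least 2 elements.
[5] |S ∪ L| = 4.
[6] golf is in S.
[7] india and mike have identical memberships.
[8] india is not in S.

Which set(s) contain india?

india: L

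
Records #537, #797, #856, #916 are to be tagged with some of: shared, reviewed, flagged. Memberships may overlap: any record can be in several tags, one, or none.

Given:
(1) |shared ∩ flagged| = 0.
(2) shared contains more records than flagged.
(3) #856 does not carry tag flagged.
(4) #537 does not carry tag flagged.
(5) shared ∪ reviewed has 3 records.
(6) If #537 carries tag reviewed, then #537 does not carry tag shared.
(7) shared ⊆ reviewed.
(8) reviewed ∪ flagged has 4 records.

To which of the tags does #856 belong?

#856: reviewed, shared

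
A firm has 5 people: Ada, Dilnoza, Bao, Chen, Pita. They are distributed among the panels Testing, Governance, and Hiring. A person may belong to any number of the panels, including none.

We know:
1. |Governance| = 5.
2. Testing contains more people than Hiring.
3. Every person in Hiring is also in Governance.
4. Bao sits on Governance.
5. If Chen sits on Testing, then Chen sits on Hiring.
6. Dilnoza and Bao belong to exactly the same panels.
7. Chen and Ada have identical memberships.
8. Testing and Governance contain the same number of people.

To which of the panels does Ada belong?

Ada: Governance, Hiring, Testing

From (4): Bao ∈ Governance.
(1): only 5 candidates remain for Governance, so all are in.
Suppose Ada ∉ Testing: no assignment then satisfies all the clues, so Ada ∈ Testing.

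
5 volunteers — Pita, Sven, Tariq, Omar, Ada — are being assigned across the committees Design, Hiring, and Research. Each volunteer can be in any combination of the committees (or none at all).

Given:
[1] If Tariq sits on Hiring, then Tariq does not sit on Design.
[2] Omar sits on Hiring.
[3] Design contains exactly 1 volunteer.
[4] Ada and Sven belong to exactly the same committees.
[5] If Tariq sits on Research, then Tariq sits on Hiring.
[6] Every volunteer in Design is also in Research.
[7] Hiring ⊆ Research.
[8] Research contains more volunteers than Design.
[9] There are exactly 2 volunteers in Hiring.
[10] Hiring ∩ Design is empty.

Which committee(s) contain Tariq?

Tariq: Hiring, Research

From (2): Omar ∈ Hiring.
(7) with Omar ∈ Hiring: Omar ∈ Research.
(10) (disjoint): Omar ∉ Design.
Suppose Tariq ∈ Design: no assignment then satisfies all the clues, so Tariq ∉ Design.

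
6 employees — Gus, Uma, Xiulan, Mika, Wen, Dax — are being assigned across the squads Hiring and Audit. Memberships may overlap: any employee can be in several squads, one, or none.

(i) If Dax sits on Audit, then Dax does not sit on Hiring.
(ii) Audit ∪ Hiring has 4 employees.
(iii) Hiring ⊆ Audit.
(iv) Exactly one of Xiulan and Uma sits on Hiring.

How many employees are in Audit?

4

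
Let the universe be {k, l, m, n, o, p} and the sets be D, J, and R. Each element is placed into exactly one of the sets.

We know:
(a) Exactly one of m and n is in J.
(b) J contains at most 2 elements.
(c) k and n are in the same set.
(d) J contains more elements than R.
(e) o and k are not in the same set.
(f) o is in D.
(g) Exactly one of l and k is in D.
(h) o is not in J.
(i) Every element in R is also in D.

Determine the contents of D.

From (f): o ∈ D.
(e): k ∉ D.
(g) (exactly one): l ∈ D.
(i) contrapositive: k ∉ R.
Only one set left: k ∈ J.
(c): n matches k: n ∉ D.
(c): n matches k: n ∈ J.
(a) (exactly one): m ∉ J.
(b): J already has 2, so the rest are out.
Suppose m ∉ D: no assignment then satisfies all the clues, so m ∈ D.

D = {l, m, o, p}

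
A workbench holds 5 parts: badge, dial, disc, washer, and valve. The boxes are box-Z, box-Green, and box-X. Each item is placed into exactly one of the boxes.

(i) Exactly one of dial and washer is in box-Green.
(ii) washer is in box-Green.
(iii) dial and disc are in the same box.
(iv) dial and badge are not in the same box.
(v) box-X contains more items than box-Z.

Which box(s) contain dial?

dial: box-X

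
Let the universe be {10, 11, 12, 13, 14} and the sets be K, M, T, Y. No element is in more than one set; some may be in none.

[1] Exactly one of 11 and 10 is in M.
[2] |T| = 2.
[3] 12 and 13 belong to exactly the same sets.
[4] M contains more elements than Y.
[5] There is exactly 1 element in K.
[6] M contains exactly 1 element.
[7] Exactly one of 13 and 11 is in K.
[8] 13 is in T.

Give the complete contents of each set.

K = {11}; M = {10}; T = {12, 13}; Y = {}

From (8): 13 ∈ T.
(3): 12 matches 13: 12 ∉ K.
(3): 12 matches 13: 12 ∉ M.
(3): 12 matches 13: 12 ∈ T.
(7) (exactly one): 11 ∈ K.
(1) (exactly one): 10 ∈ M.
(2): T already has 2, so the rest are out.
(5): K already has 1, so the rest are out.
(6): M already has 1, so the rest are out.
Suppose 14 ∈ Y: no assignment then satisfies all the clues, so 14 ∉ Y.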